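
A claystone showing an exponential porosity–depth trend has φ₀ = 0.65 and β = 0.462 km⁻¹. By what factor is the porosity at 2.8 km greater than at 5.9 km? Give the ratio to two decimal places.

φ(z₁)/φ(z₂) = e^(−β·z₁)/e^(−β·z₂) = e^{β(z₂−z₁)}
= exp(0.462 × 3.1) = exp(1.432) = 4.1879

4.19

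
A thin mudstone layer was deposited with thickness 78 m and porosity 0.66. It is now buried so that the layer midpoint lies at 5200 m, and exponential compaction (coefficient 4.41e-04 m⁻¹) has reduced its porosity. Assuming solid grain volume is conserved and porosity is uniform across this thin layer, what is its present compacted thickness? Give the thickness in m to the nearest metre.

Working in km (1 km = 1000 m; k in km⁻¹ = k in m⁻¹ × 1000):
Porosity at 5.2 km: φ = 0.66·exp(−0.441×5.2) = 0.0666
Solid-volume conservation: h(1−φ) = h₀(1−φ₀) ⇒ h = h₀·(1−φ₀)/(1−φ)
h = 0.078 × (1 − 0.66)/(1 − 0.0666) = 0.078 × 0.3643 = 0.0284 km

28 m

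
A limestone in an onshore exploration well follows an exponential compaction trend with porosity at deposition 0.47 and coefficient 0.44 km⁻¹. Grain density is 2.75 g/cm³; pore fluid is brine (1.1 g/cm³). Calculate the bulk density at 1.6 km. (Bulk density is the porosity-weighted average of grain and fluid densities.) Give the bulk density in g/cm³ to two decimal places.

Porosity at depth: phi = 0.47·exp(−0.44×1.6) = 0.47×0.4946 = 0.2325
Bulk density: ρ_b = (1−phi)ρ_g + phi·ρ_f = 0.7675×2.75 + 0.2325×1.1
       = 2.111 + 0.256 = 2.366 g/cm³

2.37 g/cm³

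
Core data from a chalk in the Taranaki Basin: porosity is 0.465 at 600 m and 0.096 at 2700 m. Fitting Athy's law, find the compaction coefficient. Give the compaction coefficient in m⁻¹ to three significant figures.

0.000751 m⁻¹

Working in km (1 km = 1000 m; β in km⁻¹ = β in m⁻¹ × 1000):
Athy: φ(Z) = φ₀ e^(−βZ) ⇒ φ₁/φ₂ = e^{β(Z₂−Z₁)} ⇒ β = ln(φ₁/φ₂)/(Z₂−Z₁)
β = ln(0.465/0.096) / (2.7 − 0.6) = ln(4.844) / 2.1 = 1.5777 / 2.1 = 0.7513 km⁻¹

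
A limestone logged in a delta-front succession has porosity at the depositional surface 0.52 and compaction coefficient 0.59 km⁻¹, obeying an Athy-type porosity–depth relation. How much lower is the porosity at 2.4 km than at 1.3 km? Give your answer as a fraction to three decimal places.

φ(1.3) = 0.52·e^(−0.59×1.3) = 0.2415
φ(2.4) = 0.52·e^(−0.59×2.4) = 0.1262
Δφ = 0.2415 − 0.1262 = 0.1153

0.115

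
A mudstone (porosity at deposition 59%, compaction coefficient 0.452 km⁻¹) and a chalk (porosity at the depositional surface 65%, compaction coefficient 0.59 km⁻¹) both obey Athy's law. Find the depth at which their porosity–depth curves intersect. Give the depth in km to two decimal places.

Set phi₀ₐ e^(−βₐZ) = phi₀ᵦ e^(−βᵦZ) ⇒ ln(phi₀ₐ/phi₀ᵦ) = (βₐ − βᵦ)·Z
Z = ln(0.59/0.65) / (0.452 − 0.59) = -0.0968 / -0.138 = 0.702 km

0.70 km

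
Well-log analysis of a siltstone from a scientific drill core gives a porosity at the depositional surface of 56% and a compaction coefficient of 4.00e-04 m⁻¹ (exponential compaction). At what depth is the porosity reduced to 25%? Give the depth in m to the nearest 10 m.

2020 m

Working in km (1 km = 1000 m; c in km⁻¹ = c in m⁻¹ × 1000):
Invert Athy's law: Z = ln(phi₀/phi) / c
Z = ln(0.56/0.25) / 0.4 = ln(2.24) / 0.4 = 0.8065 / 0.4 = 2.016 km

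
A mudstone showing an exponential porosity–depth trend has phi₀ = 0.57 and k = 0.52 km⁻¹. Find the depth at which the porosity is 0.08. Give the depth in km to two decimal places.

3.78 km

Invert Athy's law: d = ln(phi₀/phi) / k
d = ln(0.57/0.08) / 0.52 = ln(7.125) / 0.52 = 1.9636 / 0.52 = 3.776 km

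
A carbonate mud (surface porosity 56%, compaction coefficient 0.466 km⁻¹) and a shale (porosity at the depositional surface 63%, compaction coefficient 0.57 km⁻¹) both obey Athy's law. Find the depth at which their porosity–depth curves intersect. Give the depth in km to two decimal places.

Set phi₀ₐ e^(−kₐz) = phi₀ᵦ e^(−kᵦz) ⇒ ln(phi₀ₐ/phi₀ᵦ) = (kₐ − kᵦ)·z
z = ln(0.56/0.63) / (0.466 − 0.57) = -0.1178 / -0.104 = 1.133 km

1.13 km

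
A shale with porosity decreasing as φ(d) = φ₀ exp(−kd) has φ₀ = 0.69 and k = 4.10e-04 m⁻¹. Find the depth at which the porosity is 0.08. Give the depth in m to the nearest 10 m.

Working in km (1 km = 1000 m; k in km⁻¹ = k in m⁻¹ × 1000):
Invert Athy's law: d = ln(φ₀/φ) / k
d = ln(0.69/0.08) / 0.41 = ln(8.625) / 0.41 = 2.1547 / 0.41 = 5.255 km

5260 m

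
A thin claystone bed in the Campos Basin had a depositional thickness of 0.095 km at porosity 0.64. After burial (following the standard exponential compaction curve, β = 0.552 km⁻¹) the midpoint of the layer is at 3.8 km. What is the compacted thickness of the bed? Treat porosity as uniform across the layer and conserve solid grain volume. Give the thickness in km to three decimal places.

0.037 km

Porosity at 3.8 km: phi = 0.64·exp(−0.552×3.8) = 0.0786
Solid-volume conservation: h(1−phi) = h₀(1−phi₀) ⇒ h = h₀·(1−phi₀)/(1−phi)
h = 0.095 × (1 − 0.64)/(1 − 0.0786) = 0.095 × 0.3907 = 0.0371 km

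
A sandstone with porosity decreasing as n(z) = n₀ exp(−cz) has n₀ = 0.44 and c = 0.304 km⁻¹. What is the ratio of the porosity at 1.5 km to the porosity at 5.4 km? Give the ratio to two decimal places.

3.27

n(z₁)/n(z₂) = e^(−c·z₁)/e^(−c·z₂) = e^{c(z₂−z₁)}
= exp(0.304 × 3.9) = exp(1.186) = 3.2726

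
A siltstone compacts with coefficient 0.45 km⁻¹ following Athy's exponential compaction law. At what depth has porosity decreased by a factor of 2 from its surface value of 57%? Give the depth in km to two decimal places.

1.54 km

phi/phi₀ = 1/2 ⇒ exp(−k·Z) = 1/2 ⇒ Z = ln(2) / k
Z = 0.6931 / 0.45 = 1.540 km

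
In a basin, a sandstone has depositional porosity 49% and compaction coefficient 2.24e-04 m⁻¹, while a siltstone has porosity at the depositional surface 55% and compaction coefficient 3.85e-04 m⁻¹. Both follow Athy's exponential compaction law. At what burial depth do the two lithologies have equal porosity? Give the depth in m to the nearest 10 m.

720 m

Working in km (1 km = 1000 m; β in km⁻¹ = β in m⁻¹ × 1000):
Set phi₀ₐ e^(−βₐz) = phi₀ᵦ e^(−βᵦz) ⇒ ln(phi₀ₐ/phi₀ᵦ) = (βₐ − βᵦ)·z
z = ln(0.49/0.55) / (0.224 − 0.385) = -0.1155 / -0.161 = 0.717 km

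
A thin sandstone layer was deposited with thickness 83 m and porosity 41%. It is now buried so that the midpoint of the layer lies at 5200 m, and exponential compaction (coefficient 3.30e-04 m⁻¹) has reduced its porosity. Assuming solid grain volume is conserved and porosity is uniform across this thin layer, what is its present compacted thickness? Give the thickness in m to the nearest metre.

53 m

Working in km (1 km = 1000 m; k in km⁻¹ = k in m⁻¹ × 1000):
Porosity at 5.2 km: n = 0.41·exp(−0.33×5.2) = 0.0737
Solid-volume conservation: h(1−n) = h₀(1−n₀) ⇒ h = h₀·(1−n₀)/(1−n)
h = 0.083 × (1 − 0.41)/(1 − 0.0737) = 0.083 × 0.6370 = 0.0529 km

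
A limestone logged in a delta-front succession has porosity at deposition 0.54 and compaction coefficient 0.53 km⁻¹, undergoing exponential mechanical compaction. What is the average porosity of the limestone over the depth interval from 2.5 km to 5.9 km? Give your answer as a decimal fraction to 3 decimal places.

0.067

⟨φ⟩ = (1/(Z₂−Z₁)) ∫ φ₀ e^(−cZ) dZ = φ₀·(e^(−c·Z₁) − e^(−c·Z₂)) / (c·(Z₂−Z₁))
e^(−0.53×2.5) = 0.2658; e^(−0.53×5.9) = 0.0438
⟨φ⟩ = 0.54 × (0.2658 − 0.0438) / (0.53 × 3.4) = 0.54 × 0.1232 = 0.0665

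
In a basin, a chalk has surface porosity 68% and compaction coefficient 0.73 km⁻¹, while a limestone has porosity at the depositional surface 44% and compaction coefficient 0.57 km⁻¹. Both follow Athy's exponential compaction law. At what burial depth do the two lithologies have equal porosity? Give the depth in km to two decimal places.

2.72 km

Set n₀ₐ e^(−kₐz) = n₀ᵦ e^(−kᵦz) ⇒ ln(n₀ₐ/n₀ᵦ) = (kₐ − kᵦ)·z
z = ln(0.68/0.44) / (0.73 − 0.57) = 0.4353 / 0.16 = 2.721 km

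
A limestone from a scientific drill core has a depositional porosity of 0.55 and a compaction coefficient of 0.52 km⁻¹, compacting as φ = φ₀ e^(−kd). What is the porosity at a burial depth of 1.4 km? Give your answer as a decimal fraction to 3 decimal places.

φ = φ₀·exp(−k·d) = 0.55 × exp(−0.52 × 1.4) = 0.55 × exp(−0.728)
  = 0.55 × 0.4829 = 0.2656

0.266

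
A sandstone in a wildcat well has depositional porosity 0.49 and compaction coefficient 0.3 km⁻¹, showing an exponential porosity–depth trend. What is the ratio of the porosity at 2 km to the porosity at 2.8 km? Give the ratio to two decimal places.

1.27

phi(z₁)/phi(z₂) = e^(−β·z₁)/e^(−β·z₂) = e^{β(z₂−z₁)}
= exp(0.3 × 0.8) = exp(0.24) = 1.2712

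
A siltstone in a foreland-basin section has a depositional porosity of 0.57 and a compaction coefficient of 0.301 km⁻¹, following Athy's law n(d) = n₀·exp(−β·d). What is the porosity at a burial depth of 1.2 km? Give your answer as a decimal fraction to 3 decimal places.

0.397

n = n₀·exp(−β·d) = 0.57 × exp(−0.301 × 1.2) = 0.57 × exp(−0.3612)
  = 0.57 × 0.6968 = 0.3972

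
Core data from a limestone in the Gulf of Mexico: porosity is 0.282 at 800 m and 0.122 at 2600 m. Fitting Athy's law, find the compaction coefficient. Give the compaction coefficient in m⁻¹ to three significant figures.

Working in km (1 km = 1000 m; β in km⁻¹ = β in m⁻¹ × 1000):
Athy: n(d) = n₀ e^(−βd) ⇒ n₁/n₂ = e^{β(d₂−d₁)} ⇒ β = ln(n₁/n₂)/(d₂−d₁)
β = ln(0.282/0.122) / (2.6 − 0.8) = ln(2.311) / 1.8 = 0.8379 / 1.8 = 0.4655 km⁻¹

0.000465 m⁻¹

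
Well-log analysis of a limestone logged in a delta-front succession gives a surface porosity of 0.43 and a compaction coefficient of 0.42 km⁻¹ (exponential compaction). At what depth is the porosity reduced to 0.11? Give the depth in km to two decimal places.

3.25 km

Invert Athy's law: z = ln(n₀/n) / k
z = ln(0.43/0.11) / 0.42 = ln(3.909) / 0.42 = 1.3633 / 0.42 = 3.246 km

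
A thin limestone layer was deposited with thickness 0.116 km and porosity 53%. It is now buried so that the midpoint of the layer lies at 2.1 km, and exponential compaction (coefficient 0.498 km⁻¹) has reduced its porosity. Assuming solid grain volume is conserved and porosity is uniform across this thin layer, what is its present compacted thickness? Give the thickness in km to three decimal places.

Porosity at 2.1 km: φ = 0.53·exp(−0.498×2.1) = 0.1862
Solid-volume conservation: h(1−φ) = h₀(1−φ₀) ⇒ h = h₀·(1−φ₀)/(1−φ)
h = 0.116 × (1 − 0.53)/(1 − 0.1862) = 0.116 × 0.5776 = 0.0670 km

0.067 km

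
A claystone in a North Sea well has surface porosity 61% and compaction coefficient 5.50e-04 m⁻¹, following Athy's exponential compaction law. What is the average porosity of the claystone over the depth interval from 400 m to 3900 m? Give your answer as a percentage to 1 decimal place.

Working in km (1 km = 1000 m; k in km⁻¹ = k in m⁻¹ × 1000):
⟨phi⟩ = (1/(Z₂−Z₁)) ∫ phi₀ e^(−kZ) dZ = phi₀·(e^(−k·Z₁) − e^(−k·Z₂)) / (k·(Z₂−Z₁))
e^(−0.55×0.4) = 0.8025; e^(−0.55×3.9) = 0.1171
⟨phi⟩ = 0.61 × (0.8025 − 0.1171) / (0.55 × 3.5) = 0.61 × 0.3561 = 0.2172

21.7%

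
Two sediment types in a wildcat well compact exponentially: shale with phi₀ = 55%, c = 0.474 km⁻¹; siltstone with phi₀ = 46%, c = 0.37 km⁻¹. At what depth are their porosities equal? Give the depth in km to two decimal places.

Set phi₀ₐ e^(−cₐZ) = phi₀ᵦ e^(−cᵦZ) ⇒ ln(phi₀ₐ/phi₀ᵦ) = (cₐ − cᵦ)·Z
Z = ln(0.55/0.46) / (0.474 − 0.37) = 0.1787 / 0.104 = 1.718 km

1.72 km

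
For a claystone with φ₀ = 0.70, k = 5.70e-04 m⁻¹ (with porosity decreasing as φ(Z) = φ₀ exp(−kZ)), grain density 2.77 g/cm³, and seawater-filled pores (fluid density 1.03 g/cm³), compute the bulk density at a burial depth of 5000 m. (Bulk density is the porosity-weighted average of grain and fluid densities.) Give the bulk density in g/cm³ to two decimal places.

2.70 g/cm³

Working in km (1 km = 1000 m; k in km⁻¹ = k in m⁻¹ × 1000):
Porosity at depth: φ = 0.7·exp(−0.57×5) = 0.7×0.0578 = 0.0405
Bulk density: ρ_b = (1−φ)ρ_g + φ·ρ_f = 0.9595×2.77 + 0.0405×1.03
       = 2.658 + 0.042 = 2.700 g/cm³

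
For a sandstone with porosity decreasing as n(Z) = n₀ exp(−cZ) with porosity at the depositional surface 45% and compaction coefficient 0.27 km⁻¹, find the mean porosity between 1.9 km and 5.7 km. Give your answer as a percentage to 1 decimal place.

⟨n⟩ = (1/(Z₂−Z₁)) ∫ n₀ e^(−cZ) dZ = n₀·(e^(−c·Z₁) − e^(−c·Z₂)) / (c·(Z₂−Z₁))
e^(−0.27×1.9) = 0.5987; e^(−0.27×5.7) = 0.2146
⟨n⟩ = 0.45 × (0.5987 − 0.2146) / (0.27 × 3.8) = 0.45 × 0.3744 = 0.1685

16.8%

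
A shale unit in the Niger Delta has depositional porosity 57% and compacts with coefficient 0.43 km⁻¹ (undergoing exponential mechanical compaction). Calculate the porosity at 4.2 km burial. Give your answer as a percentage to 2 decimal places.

9.37%

phi = phi₀·exp(−k·d) = 0.57 × exp(−0.43 × 4.2) = 0.57 × exp(−1.806)
  = 0.57 × 0.1643 = 0.0937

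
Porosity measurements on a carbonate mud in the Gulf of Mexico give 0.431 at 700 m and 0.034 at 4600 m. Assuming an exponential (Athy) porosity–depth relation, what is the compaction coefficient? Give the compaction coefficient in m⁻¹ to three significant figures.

0.000651 m⁻¹

Working in km (1 km = 1000 m; k in km⁻¹ = k in m⁻¹ × 1000):
Athy: phi(Z) = phi₀ e^(−kZ) ⇒ phi₁/phi₂ = e^{k(Z₂−Z₁)} ⇒ k = ln(phi₁/phi₂)/(Z₂−Z₁)
k = ln(0.431/0.034) / (4.6 − 0.7) = ln(12.68) / 3.9 = 2.5397 / 3.9 = 0.6512 km⁻¹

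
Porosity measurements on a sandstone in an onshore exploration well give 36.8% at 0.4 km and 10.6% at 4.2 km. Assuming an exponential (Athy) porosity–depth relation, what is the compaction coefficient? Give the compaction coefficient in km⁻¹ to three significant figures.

Athy: n(d) = n₀ e^(−βd) ⇒ n₁/n₂ = e^{β(d₂−d₁)} ⇒ β = ln(n₁/n₂)/(d₂−d₁)
β = ln(0.368/0.106) / (4.2 − 0.4) = ln(3.472) / 3.8 = 1.2446 / 3.8 = 0.3275 km⁻¹

0.328 km⁻¹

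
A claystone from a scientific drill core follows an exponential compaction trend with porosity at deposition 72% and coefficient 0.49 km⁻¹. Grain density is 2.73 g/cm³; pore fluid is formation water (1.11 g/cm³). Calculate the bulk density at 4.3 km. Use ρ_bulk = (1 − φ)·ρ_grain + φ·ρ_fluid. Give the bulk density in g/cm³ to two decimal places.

2.59 g/cm³

Porosity at depth: phi = 0.72·exp(−0.49×4.3) = 0.72×0.1216 = 0.0876
Bulk density: ρ_b = (1−phi)ρ_g + phi·ρ_f = 0.9124×2.73 + 0.0876×1.11
       = 2.491 + 0.097 = 2.588 g/cm³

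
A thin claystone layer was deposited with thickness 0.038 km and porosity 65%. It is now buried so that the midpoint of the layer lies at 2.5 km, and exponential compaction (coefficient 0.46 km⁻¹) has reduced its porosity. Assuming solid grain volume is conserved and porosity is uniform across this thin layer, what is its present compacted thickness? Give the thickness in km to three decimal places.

0.017 km

Porosity at 2.5 km: φ = 0.65·exp(−0.46×2.5) = 0.2058
Solid-volume conservation: h(1−φ) = h₀(1−φ₀) ⇒ h = h₀·(1−φ₀)/(1−φ)
h = 0.038 × (1 − 0.65)/(1 − 0.2058) = 0.038 × 0.4407 = 0.0167 km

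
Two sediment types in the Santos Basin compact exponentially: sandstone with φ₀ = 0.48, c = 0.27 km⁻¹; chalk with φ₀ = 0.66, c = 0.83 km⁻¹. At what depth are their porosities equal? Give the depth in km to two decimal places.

Set φ₀ₐ e^(−cₐd) = φ₀ᵦ e^(−cᵦd) ⇒ ln(φ₀ₐ/φ₀ᵦ) = (cₐ − cᵦ)·d
d = ln(0.48/0.66) / (0.27 − 0.83) = -0.3185 / -0.56 = 0.569 km

0.57 km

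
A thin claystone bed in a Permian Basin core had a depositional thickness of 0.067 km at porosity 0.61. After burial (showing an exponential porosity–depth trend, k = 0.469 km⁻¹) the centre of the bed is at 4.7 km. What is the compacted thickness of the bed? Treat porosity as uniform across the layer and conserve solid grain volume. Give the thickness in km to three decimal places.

Porosity at 4.7 km: φ = 0.61·exp(−0.469×4.7) = 0.0673
Solid-volume conservation: h(1−φ) = h₀(1−φ₀) ⇒ h = h₀·(1−φ₀)/(1−φ)
h = 0.067 × (1 − 0.61)/(1 − 0.0673) = 0.067 × 0.4181 = 0.0280 km

0.028 km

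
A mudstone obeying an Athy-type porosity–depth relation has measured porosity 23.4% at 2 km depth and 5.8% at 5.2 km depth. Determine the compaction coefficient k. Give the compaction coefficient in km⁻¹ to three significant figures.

0.436 km⁻¹

Athy: φ(d) = φ₀ e^(−kd) ⇒ φ₁/φ₂ = e^{k(d₂−d₁)} ⇒ k = ln(φ₁/φ₂)/(d₂−d₁)
k = ln(0.234/0.058) / (5.2 − 2) = ln(4.034) / 3.2 = 1.3949 / 3.2 = 0.4359 km⁻¹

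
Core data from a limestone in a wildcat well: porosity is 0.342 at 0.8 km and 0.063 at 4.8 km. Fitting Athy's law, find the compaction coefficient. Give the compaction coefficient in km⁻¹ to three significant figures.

0.423 km⁻¹

Athy: φ(d) = φ₀ e^(−kd) ⇒ φ₁/φ₂ = e^{k(d₂−d₁)} ⇒ k = ln(φ₁/φ₂)/(d₂−d₁)
k = ln(0.342/0.063) / (4.8 − 0.8) = ln(5.429) / 4 = 1.6917 / 4 = 0.4229 km⁻¹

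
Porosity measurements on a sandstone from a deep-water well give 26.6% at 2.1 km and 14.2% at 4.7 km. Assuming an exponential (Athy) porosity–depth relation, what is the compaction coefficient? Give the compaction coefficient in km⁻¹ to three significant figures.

Athy: phi(z) = phi₀ e^(−βz) ⇒ phi₁/phi₂ = e^{β(z₂−z₁)} ⇒ β = ln(phi₁/phi₂)/(z₂−z₁)
β = ln(0.266/0.142) / (4.7 − 2.1) = ln(1.873) / 2.6 = 0.6277 / 2.6 = 0.2414 km⁻¹

0.241 km⁻¹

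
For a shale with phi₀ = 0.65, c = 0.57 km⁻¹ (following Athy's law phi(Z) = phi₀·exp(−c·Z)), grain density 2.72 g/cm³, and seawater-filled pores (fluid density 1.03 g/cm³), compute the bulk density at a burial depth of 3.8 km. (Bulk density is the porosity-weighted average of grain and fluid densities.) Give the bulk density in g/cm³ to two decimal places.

Porosity at depth: phi = 0.65·exp(−0.57×3.8) = 0.65×0.1146 = 0.0745
Bulk density: ρ_b = (1−phi)ρ_g + phi·ρ_f = 0.9255×2.72 + 0.0745×1.03
       = 2.517 + 0.077 = 2.594 g/cm³

2.59 g/cm³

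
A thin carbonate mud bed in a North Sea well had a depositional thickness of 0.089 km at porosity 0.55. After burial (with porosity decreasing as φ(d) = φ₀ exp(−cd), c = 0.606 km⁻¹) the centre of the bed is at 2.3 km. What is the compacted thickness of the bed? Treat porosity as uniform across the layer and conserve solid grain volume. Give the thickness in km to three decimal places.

Porosity at 2.3 km: φ = 0.55·exp(−0.606×2.3) = 0.1365
Solid-volume conservation: h(1−φ) = h₀(1−φ₀) ⇒ h = h₀·(1−φ₀)/(1−φ)
h = 0.089 × (1 − 0.55)/(1 − 0.1365) = 0.089 × 0.5211 = 0.0464 km

0.046 km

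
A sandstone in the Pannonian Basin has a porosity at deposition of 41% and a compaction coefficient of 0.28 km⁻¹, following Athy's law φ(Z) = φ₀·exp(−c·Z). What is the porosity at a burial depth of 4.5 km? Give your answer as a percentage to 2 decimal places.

φ = φ₀·exp(−c·Z) = 0.41 × exp(−0.28 × 4.5) = 0.41 × exp(−1.26)
  = 0.41 × 0.2837 = 0.1163

11.63%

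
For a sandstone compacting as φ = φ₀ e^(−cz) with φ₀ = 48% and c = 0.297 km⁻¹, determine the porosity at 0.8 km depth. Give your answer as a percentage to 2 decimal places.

φ = φ₀·exp(−c·z) = 0.48 × exp(−0.297 × 0.8) = 0.48 × exp(−0.2376)
  = 0.48 × 0.7885 = 0.3785

37.85%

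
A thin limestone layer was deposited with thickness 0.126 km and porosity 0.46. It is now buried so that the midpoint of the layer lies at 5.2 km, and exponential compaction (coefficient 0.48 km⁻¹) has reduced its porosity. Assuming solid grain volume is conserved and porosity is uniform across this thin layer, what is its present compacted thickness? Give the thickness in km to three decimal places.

0.071 km

Porosity at 5.2 km: phi = 0.46·exp(−0.48×5.2) = 0.0379
Solid-volume conservation: h(1−phi) = h₀(1−phi₀) ⇒ h = h₀·(1−phi₀)/(1−phi)
h = 0.126 × (1 − 0.46)/(1 − 0.0379) = 0.126 × 0.5613 = 0.0707 km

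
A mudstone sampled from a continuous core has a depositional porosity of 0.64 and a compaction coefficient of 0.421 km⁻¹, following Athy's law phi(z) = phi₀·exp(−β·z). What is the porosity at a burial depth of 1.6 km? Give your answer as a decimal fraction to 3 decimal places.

0.326

phi = phi₀·exp(−β·z) = 0.64 × exp(−0.421 × 1.6) = 0.64 × exp(−0.6736)
  = 0.64 × 0.5099 = 0.3263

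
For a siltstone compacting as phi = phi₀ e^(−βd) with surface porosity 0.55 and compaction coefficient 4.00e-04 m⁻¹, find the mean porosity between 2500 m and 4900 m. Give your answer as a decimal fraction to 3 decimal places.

0.130

Working in km (1 km = 1000 m; β in km⁻¹ = β in m⁻¹ × 1000):
⟨phi⟩ = (1/(d₂−d₁)) ∫ phi₀ e^(−βd) dd = phi₀·(e^(−β·d₁) − e^(−β·d₂)) / (β·(d₂−d₁))
e^(−0.4×2.5) = 0.3679; e^(−0.4×4.9) = 0.1409
⟨phi⟩ = 0.55 × (0.3679 − 0.1409) / (0.4 × 2.4) = 0.55 × 0.2365 = 0.1301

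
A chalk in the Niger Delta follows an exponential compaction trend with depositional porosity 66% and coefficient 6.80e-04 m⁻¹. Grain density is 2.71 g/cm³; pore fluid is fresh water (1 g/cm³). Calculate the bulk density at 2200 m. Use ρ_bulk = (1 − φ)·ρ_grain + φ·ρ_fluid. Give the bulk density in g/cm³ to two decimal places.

Working in km (1 km = 1000 m; c in km⁻¹ = c in m⁻¹ × 1000):
Porosity at depth: n = 0.66·exp(−0.68×2.2) = 0.66×0.2240 = 0.1479
Bulk density: ρ_b = (1−n)ρ_g + n·ρ_f = 0.8521×2.71 + 0.1479×1
       = 2.309 + 0.148 = 2.457 g/cm³

2.46 g/cm³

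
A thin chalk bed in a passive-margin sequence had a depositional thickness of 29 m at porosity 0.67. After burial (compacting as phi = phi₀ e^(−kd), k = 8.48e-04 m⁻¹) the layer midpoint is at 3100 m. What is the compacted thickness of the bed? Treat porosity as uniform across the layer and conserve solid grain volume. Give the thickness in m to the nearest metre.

Working in km (1 km = 1000 m; k in km⁻¹ = k in m⁻¹ × 1000):
Porosity at 3.1 km: phi = 0.67·exp(−0.848×3.1) = 0.0484
Solid-volume conservation: h(1−phi) = h₀(1−phi₀) ⇒ h = h₀·(1−phi₀)/(1−phi)
h = 0.029 × (1 − 0.67)/(1 − 0.0484) = 0.029 × 0.3468 = 0.0101 km

10 m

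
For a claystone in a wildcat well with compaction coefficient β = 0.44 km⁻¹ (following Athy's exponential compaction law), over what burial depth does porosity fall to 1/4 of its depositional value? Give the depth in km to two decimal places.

3.15 km

n/n₀ = 1/4 ⇒ exp(−β·Z) = 1/4 ⇒ Z = ln(4) / β
Z = 1.3863 / 0.44 = 3.151 km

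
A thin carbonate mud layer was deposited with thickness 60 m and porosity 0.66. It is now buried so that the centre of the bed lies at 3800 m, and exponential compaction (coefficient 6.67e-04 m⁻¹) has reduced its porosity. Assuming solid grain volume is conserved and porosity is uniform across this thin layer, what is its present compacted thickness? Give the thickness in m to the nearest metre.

22 m

Working in km (1 km = 1000 m; c in km⁻¹ = c in m⁻¹ × 1000):
Porosity at 3.8 km: n = 0.66·exp(−0.667×3.8) = 0.0523
Solid-volume conservation: h(1−n) = h₀(1−n₀) ⇒ h = h₀·(1−n₀)/(1−n)
h = 0.06 × (1 − 0.66)/(1 − 0.0523) = 0.06 × 0.3588 = 0.0215 km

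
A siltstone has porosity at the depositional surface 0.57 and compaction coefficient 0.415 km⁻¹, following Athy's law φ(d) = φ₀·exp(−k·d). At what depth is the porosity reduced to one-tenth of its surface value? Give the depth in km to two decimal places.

φ/φ₀ = 1/10 ⇒ exp(−k·d) = 1/10 ⇒ d = ln(10) / k
d = 2.3026 / 0.415 = 5.548 km

5.55 km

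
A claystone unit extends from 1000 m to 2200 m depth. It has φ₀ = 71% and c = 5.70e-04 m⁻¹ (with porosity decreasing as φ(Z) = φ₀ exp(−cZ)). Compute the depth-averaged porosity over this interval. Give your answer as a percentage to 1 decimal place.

Working in km (1 km = 1000 m; c in km⁻¹ = c in m⁻¹ × 1000):
⟨φ⟩ = (1/(Z₂−Z₁)) ∫ φ₀ e^(−cZ) dZ = φ₀·(e^(−c·Z₁) − e^(−c·Z₂)) / (c·(Z₂−Z₁))
e^(−0.57×1) = 0.5655; e^(−0.57×2.2) = 0.2854
⟨φ⟩ = 0.71 × (0.5655 − 0.2854) / (0.57 × 1.2) = 0.71 × 0.4096 = 0.2908

29.1%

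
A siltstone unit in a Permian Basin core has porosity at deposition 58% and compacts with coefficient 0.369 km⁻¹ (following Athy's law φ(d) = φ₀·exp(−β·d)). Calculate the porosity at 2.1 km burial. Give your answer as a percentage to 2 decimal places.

26.72%

φ = φ₀·exp(−β·d) = 0.58 × exp(−0.369 × 2.1) = 0.58 × exp(−0.7749)
  = 0.58 × 0.4607 = 0.2672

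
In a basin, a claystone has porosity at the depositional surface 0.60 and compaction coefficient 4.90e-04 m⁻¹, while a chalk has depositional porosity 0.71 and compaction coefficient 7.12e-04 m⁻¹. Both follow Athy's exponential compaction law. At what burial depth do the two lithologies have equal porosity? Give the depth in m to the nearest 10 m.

760 m

Working in km (1 km = 1000 m; k in km⁻¹ = k in m⁻¹ × 1000):
Set n₀ₐ e^(−kₐZ) = n₀ᵦ e^(−kᵦZ) ⇒ ln(n₀ₐ/n₀ᵦ) = (kₐ − kᵦ)·Z
Z = ln(0.6/0.71) / (0.49 − 0.712) = -0.1683 / -0.222 = 0.758 km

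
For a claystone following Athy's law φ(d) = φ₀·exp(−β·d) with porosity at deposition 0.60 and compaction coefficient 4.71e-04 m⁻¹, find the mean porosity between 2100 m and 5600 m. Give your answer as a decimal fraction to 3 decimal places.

Working in km (1 km = 1000 m; β in km⁻¹ = β in m⁻¹ × 1000):
⟨φ⟩ = (1/(d₂−d₁)) ∫ φ₀ e^(−βd) dd = φ₀·(e^(−β·d₁) − e^(−β·d₂)) / (β·(d₂−d₁))
e^(−0.471×2.1) = 0.3719; e^(−0.471×5.6) = 0.0715
⟨φ⟩ = 0.6 × (0.3719 − 0.0715) / (0.471 × 3.5) = 0.6 × 0.1822 = 0.1093

0.109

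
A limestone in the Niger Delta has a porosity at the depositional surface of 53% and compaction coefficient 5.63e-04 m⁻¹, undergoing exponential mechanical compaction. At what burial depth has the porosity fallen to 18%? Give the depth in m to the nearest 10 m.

Working in km (1 km = 1000 m; β in km⁻¹ = β in m⁻¹ × 1000):
Invert Athy's law: d = ln(phi₀/phi) / β
d = ln(0.53/0.18) / 0.563 = ln(2.944) / 0.563 = 1.0799 / 0.563 = 1.918 km

1920 m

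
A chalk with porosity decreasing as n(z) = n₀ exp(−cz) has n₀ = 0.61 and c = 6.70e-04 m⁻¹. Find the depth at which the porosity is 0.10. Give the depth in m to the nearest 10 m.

2700 m

Working in km (1 km = 1000 m; c in km⁻¹ = c in m⁻¹ × 1000):
Invert Athy's law: z = ln(n₀/n) / c
z = ln(0.61/0.1) / 0.67 = ln(6.1) / 0.67 = 1.8083 / 0.67 = 2.699 km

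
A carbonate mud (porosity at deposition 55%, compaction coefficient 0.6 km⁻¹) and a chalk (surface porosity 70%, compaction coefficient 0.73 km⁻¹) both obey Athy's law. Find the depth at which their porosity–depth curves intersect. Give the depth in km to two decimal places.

Set n₀ₐ e^(−βₐZ) = n₀ᵦ e^(−βᵦZ) ⇒ ln(n₀ₐ/n₀ᵦ) = (βₐ − βᵦ)·Z
Z = ln(0.55/0.7) / (0.6 − 0.73) = -0.2412 / -0.13 = 1.855 km

1.86 km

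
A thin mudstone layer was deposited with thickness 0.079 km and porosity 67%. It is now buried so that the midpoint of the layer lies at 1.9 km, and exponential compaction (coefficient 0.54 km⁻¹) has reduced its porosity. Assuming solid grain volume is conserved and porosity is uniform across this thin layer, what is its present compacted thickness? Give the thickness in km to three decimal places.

Porosity at 1.9 km: φ = 0.67·exp(−0.54×1.9) = 0.2402
Solid-volume conservation: h(1−φ) = h₀(1−φ₀) ⇒ h = h₀·(1−φ₀)/(1−φ)
h = 0.079 × (1 − 0.67)/(1 − 0.2402) = 0.079 × 0.4343 = 0.0343 km

0.034 km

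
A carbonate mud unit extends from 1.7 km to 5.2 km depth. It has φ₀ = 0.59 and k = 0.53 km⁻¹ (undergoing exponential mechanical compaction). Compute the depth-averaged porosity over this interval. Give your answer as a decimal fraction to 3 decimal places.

0.109

⟨φ⟩ = (1/(Z₂−Z₁)) ∫ φ₀ e^(−kZ) dZ = φ₀·(e^(−k·Z₁) − e^(−k·Z₂)) / (k·(Z₂−Z₁))
e^(−0.53×1.7) = 0.4062; e^(−0.53×5.2) = 0.0635
⟨φ⟩ = 0.59 × (0.4062 − 0.0635) / (0.53 × 3.5) = 0.59 × 0.1847 = 0.1090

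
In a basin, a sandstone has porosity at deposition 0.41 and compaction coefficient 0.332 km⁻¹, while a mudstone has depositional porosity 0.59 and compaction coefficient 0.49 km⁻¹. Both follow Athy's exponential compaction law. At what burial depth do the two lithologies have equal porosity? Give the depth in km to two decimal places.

2.30 km

Set φ₀ₐ e^(−kₐz) = φ₀ᵦ e^(−kᵦz) ⇒ ln(φ₀ₐ/φ₀ᵦ) = (kₐ − kᵦ)·z
z = ln(0.41/0.59) / (0.332 − 0.49) = -0.3640 / -0.158 = 2.304 km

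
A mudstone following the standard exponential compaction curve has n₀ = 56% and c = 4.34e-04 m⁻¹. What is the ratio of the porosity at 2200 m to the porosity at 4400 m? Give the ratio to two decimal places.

Working in km (1 km = 1000 m; c in km⁻¹ = c in m⁻¹ × 1000):
n(d₁)/n(d₂) = e^(−c·d₁)/e^(−c·d₂) = e^{c(d₂−d₁)}
= exp(0.434 × 2.2) = exp(0.9548) = 2.5982

2.60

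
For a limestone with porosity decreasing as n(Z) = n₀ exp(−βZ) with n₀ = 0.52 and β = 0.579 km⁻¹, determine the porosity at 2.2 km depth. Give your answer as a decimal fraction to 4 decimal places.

0.1455

n = n₀·exp(−β·Z) = 0.52 × exp(−0.579 × 2.2) = 0.52 × exp(−1.274)
  = 0.52 × 0.2798 = 0.1455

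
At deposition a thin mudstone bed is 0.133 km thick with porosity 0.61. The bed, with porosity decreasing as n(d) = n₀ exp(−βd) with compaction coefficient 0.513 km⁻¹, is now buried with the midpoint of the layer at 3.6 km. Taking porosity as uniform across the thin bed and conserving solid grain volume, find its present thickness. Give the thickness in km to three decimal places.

0.057 km

Porosity at 3.6 km: n = 0.61·exp(−0.513×3.6) = 0.0962
Solid-volume conservation: h(1−n) = h₀(1−n₀) ⇒ h = h₀·(1−n₀)/(1−n)
h = 0.133 × (1 − 0.61)/(1 − 0.0962) = 0.133 × 0.4315 = 0.0574 km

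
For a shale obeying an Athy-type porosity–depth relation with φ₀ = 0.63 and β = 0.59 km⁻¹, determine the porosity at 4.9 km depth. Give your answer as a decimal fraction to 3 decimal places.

0.035

φ = φ₀·exp(−β·d) = 0.63 × exp(−0.59 × 4.9) = 0.63 × exp(−2.891)
  = 0.63 × 0.0555 = 0.0350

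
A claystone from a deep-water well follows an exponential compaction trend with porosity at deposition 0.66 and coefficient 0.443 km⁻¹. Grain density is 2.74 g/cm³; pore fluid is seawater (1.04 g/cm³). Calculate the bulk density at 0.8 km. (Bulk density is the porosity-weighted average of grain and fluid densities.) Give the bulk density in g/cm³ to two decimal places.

Porosity at depth: φ = 0.66·exp(−0.443×0.8) = 0.66×0.7016 = 0.4631
Bulk density: ρ_b = (1−φ)ρ_g + φ·ρ_f = 0.5369×2.74 + 0.4631×1.04
       = 1.471 + 0.482 = 1.953 g/cm³

1.95 g/cm³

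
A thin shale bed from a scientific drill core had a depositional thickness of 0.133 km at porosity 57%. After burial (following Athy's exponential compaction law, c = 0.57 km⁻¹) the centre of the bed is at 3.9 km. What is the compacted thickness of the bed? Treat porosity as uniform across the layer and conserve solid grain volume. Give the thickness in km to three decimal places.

0.061 km

Porosity at 3.9 km: φ = 0.57·exp(−0.57×3.9) = 0.0617
Solid-volume conservation: h(1−φ) = h₀(1−φ₀) ⇒ h = h₀·(1−φ₀)/(1−φ)
h = 0.133 × (1 − 0.57)/(1 − 0.0617) = 0.133 × 0.4583 = 0.0610 km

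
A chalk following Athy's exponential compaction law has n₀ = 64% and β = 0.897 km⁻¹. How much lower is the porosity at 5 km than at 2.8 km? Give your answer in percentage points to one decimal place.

n(2.8) = 0.64·e^(−0.897×2.8) = 0.0519
n(5) = 0.64·e^(−0.897×5) = 0.0072
Δn = 0.0519 − 0.0072 = 0.0447

4.5 percentage points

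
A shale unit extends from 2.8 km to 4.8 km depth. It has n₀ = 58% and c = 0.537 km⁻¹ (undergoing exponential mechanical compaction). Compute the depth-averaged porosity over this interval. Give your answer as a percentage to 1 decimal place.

7.9%

⟨n⟩ = (1/(d₂−d₁)) ∫ n₀ e^(−cd) dd = n₀·(e^(−c·d₁) − e^(−c·d₂)) / (c·(d₂−d₁))
e^(−0.537×2.8) = 0.2223; e^(−0.537×4.8) = 0.0760
⟨n⟩ = 0.58 × (0.2223 − 0.0760) / (0.537 × 2) = 0.58 × 0.1363 = 0.0790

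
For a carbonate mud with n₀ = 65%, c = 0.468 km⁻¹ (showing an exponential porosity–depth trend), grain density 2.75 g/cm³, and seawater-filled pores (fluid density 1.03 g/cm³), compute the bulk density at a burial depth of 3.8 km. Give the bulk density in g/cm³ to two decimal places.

Porosity at depth: n = 0.65·exp(−0.468×3.8) = 0.65×0.1689 = 0.1098
Bulk density: ρ_b = (1−n)ρ_g + n·ρ_f = 0.8902×2.75 + 0.1098×1.03
       = 2.448 + 0.113 = 2.561 g/cm³

2.56 g/cm³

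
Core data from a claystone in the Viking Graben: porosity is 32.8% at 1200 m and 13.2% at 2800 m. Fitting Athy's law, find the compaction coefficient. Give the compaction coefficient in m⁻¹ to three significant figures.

Working in km (1 km = 1000 m; k in km⁻¹ = k in m⁻¹ × 1000):
Athy: phi(d) = phi₀ e^(−kd) ⇒ phi₁/phi₂ = e^{k(d₂−d₁)} ⇒ k = ln(phi₁/phi₂)/(d₂−d₁)
k = ln(0.328/0.132) / (2.8 − 1.2) = ln(2.485) / 1.6 = 0.9102 / 1.6 = 0.5689 km⁻¹

0.000569 m⁻¹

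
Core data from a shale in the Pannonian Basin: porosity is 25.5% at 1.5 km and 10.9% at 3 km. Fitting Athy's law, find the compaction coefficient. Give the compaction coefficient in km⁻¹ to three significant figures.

0.567 km⁻¹

Athy: φ(z) = φ₀ e^(−kz) ⇒ φ₁/φ₂ = e^{k(z₂−z₁)} ⇒ k = ln(φ₁/φ₂)/(z₂−z₁)
k = ln(0.255/0.109) / (3 − 1.5) = ln(2.339) / 1.5 = 0.8499 / 1.5 = 0.5666 km⁻¹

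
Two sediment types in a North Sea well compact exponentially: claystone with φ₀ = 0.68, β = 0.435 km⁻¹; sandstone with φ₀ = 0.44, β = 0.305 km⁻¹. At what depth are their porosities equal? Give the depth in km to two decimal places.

3.35 km

Set φ₀ₐ e^(−βₐd) = φ₀ᵦ e^(−βᵦd) ⇒ ln(φ₀ₐ/φ₀ᵦ) = (βₐ − βᵦ)·d
d = ln(0.68/0.44) / (0.435 − 0.305) = 0.4353 / 0.13 = 3.349 km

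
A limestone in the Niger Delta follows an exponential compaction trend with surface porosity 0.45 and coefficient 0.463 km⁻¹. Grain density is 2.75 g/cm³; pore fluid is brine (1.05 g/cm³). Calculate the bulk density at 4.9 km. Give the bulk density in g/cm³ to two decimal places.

2.67 g/cm³

Porosity at depth: n = 0.45·exp(−0.463×4.9) = 0.45×0.1034 = 0.0466
Bulk density: ρ_b = (1−n)ρ_g + n·ρ_f = 0.9534×2.75 + 0.0466×1.05
       = 2.622 + 0.049 = 2.671 g/cm³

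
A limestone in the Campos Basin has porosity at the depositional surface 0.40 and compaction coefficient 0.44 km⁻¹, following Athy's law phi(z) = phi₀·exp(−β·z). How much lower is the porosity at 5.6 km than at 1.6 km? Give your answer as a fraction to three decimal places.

phi(1.6) = 0.4·e^(−0.44×1.6) = 0.1978
phi(5.6) = 0.4·e^(−0.44×5.6) = 0.0340
Δphi = 0.1978 − 0.0340 = 0.1638

0.164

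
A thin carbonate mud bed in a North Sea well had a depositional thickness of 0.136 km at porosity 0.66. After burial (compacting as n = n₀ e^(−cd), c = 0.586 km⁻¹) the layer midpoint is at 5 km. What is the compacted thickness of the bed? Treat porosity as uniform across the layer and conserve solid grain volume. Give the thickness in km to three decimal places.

Porosity at 5 km: n = 0.66·exp(−0.586×5) = 0.0352
Solid-volume conservation: h(1−n) = h₀(1−n₀) ⇒ h = h₀·(1−n₀)/(1−n)
h = 0.136 × (1 − 0.66)/(1 − 0.0352) = 0.136 × 0.3524 = 0.0479 km

0.048 km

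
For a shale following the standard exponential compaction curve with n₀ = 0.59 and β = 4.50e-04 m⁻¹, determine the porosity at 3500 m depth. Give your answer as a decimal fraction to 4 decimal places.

Working in km (1 km = 1000 m; β in km⁻¹ = β in m⁻¹ × 1000):
n = n₀·exp(−β·Z) = 0.59 × exp(−0.45 × 3.5) = 0.59 × exp(−1.575)
  = 0.59 × 0.2070 = 0.1221

0.1221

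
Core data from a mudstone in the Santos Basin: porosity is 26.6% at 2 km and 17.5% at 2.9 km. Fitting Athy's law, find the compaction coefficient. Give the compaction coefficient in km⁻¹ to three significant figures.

0.465 km⁻¹

Athy: φ(Z) = φ₀ e^(−cZ) ⇒ φ₁/φ₂ = e^{c(Z₂−Z₁)} ⇒ c = ln(φ₁/φ₂)/(Z₂−Z₁)
c = ln(0.266/0.175) / (2.9 − 2) = ln(1.52) / 0.9 = 0.4187 / 0.9 = 0.4652 km⁻¹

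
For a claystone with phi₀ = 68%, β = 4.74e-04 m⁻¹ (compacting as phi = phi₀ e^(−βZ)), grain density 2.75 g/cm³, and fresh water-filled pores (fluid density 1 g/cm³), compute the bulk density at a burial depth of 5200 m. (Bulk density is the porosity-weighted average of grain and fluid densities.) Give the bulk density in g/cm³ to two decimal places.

2.65 g/cm³

Working in km (1 km = 1000 m; β in km⁻¹ = β in m⁻¹ × 1000):
Porosity at depth: phi = 0.68·exp(−0.474×5.2) = 0.68×0.0850 = 0.0578
Bulk density: ρ_b = (1−phi)ρ_g + phi·ρ_f = 0.9422×2.75 + 0.0578×1
       = 2.591 + 0.058 = 2.649 g/cm³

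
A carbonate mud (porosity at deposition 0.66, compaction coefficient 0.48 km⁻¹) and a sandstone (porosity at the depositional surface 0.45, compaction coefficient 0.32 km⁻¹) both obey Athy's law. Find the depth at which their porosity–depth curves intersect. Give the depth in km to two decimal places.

2.39 km

Set φ₀ₐ e^(−cₐd) = φ₀ᵦ e^(−cᵦd) ⇒ ln(φ₀ₐ/φ₀ᵦ) = (cₐ − cᵦ)·d
d = ln(0.66/0.45) / (0.48 − 0.32) = 0.3830 / 0.16 = 2.394 km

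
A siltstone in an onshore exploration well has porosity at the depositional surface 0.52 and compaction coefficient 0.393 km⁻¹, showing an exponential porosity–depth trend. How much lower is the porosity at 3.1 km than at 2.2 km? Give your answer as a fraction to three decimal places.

0.065

phi(2.2) = 0.52·e^(−0.393×2.2) = 0.2190
phi(3.1) = 0.52·e^(−0.393×3.1) = 0.1538
Δphi = 0.2190 − 0.1538 = 0.0653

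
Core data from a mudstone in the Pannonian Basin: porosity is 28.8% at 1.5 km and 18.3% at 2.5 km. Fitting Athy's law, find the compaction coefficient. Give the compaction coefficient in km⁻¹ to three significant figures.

Athy: n(Z) = n₀ e^(−kZ) ⇒ n₁/n₂ = e^{k(Z₂−Z₁)} ⇒ k = ln(n₁/n₂)/(Z₂−Z₁)
k = ln(0.288/0.183) / (2.5 − 1.5) = ln(1.574) / 1 = 0.4535 / 1 = 0.4535 km⁻¹

0.453 km⁻¹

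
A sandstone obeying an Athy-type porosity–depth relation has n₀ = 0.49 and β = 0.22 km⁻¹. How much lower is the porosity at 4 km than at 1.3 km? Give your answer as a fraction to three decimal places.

n(1.3) = 0.49·e^(−0.22×1.3) = 0.3681
n(4) = 0.49·e^(−0.22×4) = 0.2032
Δn = 0.3681 − 0.2032 = 0.1649

0.165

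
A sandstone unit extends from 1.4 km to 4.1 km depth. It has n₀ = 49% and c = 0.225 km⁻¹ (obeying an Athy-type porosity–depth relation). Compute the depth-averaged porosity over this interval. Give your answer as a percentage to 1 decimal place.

26.8%

⟨n⟩ = (1/(Z₂−Z₁)) ∫ n₀ e^(−cZ) dZ = n₀·(e^(−c·Z₁) − e^(−c·Z₂)) / (c·(Z₂−Z₁))
e^(−0.225×1.4) = 0.7298; e^(−0.225×4.1) = 0.3975
⟨n⟩ = 0.49 × (0.7298 − 0.3975) / (0.225 × 2.7) = 0.49 × 0.5469 = 0.2680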